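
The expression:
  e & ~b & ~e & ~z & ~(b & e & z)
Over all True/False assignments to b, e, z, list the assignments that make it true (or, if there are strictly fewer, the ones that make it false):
is never true.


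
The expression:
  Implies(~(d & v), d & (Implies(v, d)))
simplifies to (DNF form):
d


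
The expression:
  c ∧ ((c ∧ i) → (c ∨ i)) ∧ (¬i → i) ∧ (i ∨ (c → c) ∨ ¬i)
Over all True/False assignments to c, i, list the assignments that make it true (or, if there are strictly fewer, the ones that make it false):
is true only for:
  c=True, i=True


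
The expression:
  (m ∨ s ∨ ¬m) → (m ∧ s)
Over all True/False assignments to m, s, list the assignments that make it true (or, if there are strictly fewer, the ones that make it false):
is true only for:
  m=True, s=True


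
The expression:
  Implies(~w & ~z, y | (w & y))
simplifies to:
w | y | z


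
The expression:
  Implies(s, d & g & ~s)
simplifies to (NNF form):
~s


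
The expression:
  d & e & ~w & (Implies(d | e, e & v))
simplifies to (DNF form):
d & e & v & ~w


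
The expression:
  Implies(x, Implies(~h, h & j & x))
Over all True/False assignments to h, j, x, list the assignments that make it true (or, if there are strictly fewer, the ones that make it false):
is false only for:
  h=False, j=False, x=True;
  h=False, j=True, x=True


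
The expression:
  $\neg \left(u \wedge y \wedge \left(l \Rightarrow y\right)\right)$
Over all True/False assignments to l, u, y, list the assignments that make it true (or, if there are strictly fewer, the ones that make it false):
is false only for:
  l=False, u=True, y=True;
  l=True, u=True, y=True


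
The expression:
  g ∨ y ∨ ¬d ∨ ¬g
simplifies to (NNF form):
True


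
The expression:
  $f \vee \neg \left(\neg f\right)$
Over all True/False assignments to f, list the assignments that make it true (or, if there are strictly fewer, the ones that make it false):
is true only for:
  f=True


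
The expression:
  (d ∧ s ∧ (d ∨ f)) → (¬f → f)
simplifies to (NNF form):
f ∨ ¬d ∨ ¬s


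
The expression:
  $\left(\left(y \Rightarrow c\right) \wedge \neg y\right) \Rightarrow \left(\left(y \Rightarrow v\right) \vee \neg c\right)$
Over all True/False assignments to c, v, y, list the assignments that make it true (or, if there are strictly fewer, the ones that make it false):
is always true.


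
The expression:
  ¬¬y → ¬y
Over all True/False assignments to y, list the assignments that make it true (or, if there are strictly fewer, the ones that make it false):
is true only for:
  y=False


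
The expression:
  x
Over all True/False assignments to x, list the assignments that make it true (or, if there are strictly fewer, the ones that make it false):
is true only for:
  x=True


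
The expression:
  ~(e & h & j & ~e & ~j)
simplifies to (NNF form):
True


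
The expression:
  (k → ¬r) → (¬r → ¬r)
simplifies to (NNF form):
True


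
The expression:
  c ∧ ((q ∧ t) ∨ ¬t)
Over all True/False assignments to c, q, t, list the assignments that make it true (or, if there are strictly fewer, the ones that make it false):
is true only for:
  c=True, q=False, t=False;
  c=True, q=True, t=False;
  c=True, q=True, t=True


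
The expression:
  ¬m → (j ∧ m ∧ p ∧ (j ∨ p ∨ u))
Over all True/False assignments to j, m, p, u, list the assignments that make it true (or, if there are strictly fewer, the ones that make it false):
is true only for:
  j=False, m=True, p=False, u=False;
  j=False, m=True, p=False, u=True;
  j=False, m=True, p=True, u=False;
  j=False, m=True, p=True, u=True;
  j=True, m=True, p=False, u=False;
  j=True, m=True, p=False, u=True;
  j=True, m=True, p=True, u=False;
  j=True, m=True, p=True, u=True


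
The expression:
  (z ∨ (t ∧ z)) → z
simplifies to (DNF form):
True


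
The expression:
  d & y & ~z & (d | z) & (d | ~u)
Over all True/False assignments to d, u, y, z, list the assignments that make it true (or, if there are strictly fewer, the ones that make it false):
is true only for:
  d=True, u=False, y=True, z=False;
  d=True, u=True, y=True, z=False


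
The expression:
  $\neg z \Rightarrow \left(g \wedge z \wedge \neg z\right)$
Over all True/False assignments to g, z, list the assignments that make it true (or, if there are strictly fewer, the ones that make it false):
is true only for:
  g=False, z=True;
  g=True, z=True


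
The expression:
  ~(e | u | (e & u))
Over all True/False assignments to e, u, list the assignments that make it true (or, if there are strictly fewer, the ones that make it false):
is true only for:
  e=False, u=False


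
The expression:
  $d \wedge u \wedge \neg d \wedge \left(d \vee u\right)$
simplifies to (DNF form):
$\text{False}$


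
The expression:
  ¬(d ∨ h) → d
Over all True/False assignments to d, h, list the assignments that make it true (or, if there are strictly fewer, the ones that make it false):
is false only for:
  d=False, h=False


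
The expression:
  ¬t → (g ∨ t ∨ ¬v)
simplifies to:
g ∨ t ∨ ¬v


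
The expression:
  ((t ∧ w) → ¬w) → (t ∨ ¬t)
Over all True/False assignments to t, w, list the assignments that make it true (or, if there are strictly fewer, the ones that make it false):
is always true.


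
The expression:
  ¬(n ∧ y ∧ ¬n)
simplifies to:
True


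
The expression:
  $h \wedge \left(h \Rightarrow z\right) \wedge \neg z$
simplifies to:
$\text{False}$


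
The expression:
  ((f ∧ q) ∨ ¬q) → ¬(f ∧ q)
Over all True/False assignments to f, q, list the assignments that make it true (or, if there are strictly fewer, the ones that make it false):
is false only for:
  f=True, q=True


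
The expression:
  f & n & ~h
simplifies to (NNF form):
f & n & ~h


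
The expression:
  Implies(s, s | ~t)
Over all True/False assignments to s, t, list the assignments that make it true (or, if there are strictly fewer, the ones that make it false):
is always true.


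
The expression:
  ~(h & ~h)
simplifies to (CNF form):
True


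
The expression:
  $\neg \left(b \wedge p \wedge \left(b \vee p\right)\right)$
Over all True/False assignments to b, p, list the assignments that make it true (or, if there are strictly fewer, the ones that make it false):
is false only for:
  b=True, p=True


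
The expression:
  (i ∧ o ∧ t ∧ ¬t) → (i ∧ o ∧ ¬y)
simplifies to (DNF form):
True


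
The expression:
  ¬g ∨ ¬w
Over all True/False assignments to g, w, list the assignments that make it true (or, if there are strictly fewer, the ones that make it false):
is false only for:
  g=True, w=True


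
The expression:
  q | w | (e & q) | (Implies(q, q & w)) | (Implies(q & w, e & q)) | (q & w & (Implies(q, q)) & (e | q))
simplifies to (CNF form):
True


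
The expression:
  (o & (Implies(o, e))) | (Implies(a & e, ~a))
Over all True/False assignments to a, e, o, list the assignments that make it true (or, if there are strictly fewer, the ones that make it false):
is false only for:
  a=True, e=True, o=False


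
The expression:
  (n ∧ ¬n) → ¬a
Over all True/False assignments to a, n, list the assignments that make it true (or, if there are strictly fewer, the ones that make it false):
is always true.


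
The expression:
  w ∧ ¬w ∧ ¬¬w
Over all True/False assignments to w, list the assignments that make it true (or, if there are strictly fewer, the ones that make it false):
is never true.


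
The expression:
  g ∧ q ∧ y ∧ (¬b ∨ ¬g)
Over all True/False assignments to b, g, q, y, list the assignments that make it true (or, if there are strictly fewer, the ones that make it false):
is true only for:
  b=False, g=True, q=True, y=True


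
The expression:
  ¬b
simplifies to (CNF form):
¬b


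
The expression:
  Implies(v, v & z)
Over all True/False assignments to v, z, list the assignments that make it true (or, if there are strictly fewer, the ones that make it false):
is false only for:
  v=True, z=False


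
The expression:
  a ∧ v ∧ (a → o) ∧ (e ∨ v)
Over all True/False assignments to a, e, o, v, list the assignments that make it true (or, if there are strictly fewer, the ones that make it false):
is true only for:
  a=True, e=False, o=True, v=True;
  a=True, e=True, o=True, v=True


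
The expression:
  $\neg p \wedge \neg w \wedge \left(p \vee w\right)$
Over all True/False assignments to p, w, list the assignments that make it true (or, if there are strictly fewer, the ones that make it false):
is never true.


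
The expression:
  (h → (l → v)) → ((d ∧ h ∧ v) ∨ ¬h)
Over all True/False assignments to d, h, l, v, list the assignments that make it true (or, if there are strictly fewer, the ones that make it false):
is false only for:
  d=False, h=True, l=False, v=False;
  d=False, h=True, l=False, v=True;
  d=False, h=True, l=True, v=True;
  d=True, h=True, l=False, v=False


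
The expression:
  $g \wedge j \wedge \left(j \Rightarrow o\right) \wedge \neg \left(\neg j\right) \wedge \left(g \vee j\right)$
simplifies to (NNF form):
$g \wedge j \wedge o$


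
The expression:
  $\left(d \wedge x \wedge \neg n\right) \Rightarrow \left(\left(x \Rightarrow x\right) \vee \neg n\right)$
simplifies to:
$\text{True}$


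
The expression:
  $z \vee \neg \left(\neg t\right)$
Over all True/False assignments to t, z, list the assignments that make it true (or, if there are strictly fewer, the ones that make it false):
is false only for:
  t=False, z=False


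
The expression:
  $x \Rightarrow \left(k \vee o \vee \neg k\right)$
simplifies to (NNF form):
$\text{True}$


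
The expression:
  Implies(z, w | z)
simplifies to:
True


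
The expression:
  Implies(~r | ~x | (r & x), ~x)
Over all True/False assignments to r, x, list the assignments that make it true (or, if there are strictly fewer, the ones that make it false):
is true only for:
  r=False, x=False;
  r=True, x=False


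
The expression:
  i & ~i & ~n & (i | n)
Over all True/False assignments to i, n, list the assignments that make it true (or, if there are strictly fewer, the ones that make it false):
is never true.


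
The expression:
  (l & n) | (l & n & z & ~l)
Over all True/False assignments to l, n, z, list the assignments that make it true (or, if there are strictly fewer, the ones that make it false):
is true only for:
  l=True, n=True, z=False;
  l=True, n=True, z=True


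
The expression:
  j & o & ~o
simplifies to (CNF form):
False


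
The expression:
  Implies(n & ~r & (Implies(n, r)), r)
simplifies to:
True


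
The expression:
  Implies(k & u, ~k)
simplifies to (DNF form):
~k | ~u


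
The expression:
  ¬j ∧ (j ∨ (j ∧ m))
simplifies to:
False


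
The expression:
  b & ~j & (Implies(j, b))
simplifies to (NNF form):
b & ~j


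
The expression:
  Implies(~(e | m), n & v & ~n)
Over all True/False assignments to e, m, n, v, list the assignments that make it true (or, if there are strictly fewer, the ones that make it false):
is false only for:
  e=False, m=False, n=False, v=False;
  e=False, m=False, n=False, v=True;
  e=False, m=False, n=True, v=False;
  e=False, m=False, n=True, v=True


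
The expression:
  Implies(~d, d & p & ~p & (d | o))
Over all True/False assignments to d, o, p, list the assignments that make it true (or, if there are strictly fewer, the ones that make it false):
is true only for:
  d=True, o=False, p=False;
  d=True, o=False, p=True;
  d=True, o=True, p=False;
  d=True, o=True, p=True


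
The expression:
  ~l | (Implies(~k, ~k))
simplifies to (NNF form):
True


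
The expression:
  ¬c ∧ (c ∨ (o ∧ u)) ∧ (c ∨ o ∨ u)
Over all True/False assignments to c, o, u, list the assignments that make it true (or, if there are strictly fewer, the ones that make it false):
is true only for:
  c=False, o=True, u=True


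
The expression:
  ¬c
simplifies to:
¬c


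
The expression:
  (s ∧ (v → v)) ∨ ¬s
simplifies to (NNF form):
True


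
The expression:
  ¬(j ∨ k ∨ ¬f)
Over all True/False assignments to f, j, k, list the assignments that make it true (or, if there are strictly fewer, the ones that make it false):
is true only for:
  f=True, j=False, k=False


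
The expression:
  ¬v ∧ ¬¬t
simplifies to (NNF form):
t ∧ ¬v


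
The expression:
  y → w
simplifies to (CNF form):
w ∨ ¬y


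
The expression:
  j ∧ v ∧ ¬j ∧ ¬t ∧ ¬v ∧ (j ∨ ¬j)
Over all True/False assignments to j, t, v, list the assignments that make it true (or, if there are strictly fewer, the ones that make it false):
is never true.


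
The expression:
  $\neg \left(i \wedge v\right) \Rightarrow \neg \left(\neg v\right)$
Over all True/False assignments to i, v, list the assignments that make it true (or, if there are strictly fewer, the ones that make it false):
is true only for:
  i=False, v=True;
  i=True, v=True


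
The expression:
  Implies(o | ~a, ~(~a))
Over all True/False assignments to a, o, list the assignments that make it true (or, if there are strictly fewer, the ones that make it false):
is true only for:
  a=True, o=False;
  a=True, o=True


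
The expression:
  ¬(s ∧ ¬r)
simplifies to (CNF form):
r ∨ ¬s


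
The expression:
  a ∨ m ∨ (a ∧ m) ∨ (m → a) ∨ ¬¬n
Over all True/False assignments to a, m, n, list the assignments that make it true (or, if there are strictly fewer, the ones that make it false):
is always true.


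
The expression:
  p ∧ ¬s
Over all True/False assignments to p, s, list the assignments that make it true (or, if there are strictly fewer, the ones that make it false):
is true only for:
  p=True, s=False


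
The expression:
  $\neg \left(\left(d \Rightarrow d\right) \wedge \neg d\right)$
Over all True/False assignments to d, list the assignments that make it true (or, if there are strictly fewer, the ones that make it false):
is true only for:
  d=True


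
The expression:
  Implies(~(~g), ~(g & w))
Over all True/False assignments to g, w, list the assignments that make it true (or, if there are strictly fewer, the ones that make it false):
is false only for:
  g=True, w=True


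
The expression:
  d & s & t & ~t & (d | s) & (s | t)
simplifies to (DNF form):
False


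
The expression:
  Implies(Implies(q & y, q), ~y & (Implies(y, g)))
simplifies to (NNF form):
~y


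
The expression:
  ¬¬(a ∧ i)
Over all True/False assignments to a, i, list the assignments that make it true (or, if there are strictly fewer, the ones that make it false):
is true only for:
  a=True, i=True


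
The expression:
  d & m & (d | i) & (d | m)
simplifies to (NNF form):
d & m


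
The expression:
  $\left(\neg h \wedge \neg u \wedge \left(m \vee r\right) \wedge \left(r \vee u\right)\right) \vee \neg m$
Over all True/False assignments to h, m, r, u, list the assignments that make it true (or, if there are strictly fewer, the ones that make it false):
is false only for:
  h=False, m=True, r=False, u=False;
  h=False, m=True, r=False, u=True;
  h=False, m=True, r=True, u=True;
  h=True, m=True, r=False, u=False;
  h=True, m=True, r=False, u=True;
  h=True, m=True, r=True, u=False;
  h=True, m=True, r=True, u=True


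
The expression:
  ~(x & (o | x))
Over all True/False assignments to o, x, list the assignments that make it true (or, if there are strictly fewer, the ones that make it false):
is true only for:
  o=False, x=False;
  o=True, x=False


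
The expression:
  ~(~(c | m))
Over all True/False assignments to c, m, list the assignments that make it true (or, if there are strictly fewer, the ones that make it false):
is false only for:
  c=False, m=False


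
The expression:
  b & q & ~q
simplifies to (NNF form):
False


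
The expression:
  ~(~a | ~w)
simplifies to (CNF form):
a & w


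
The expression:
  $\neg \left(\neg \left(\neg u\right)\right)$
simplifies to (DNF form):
$\neg u$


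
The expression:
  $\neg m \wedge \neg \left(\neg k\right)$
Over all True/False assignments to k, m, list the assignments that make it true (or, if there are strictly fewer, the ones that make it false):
is true only for:
  k=True, m=False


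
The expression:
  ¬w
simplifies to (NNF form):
¬w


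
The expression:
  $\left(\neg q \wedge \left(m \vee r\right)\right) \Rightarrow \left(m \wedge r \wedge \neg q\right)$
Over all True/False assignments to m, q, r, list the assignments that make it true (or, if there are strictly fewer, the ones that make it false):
is false only for:
  m=False, q=False, r=True;
  m=True, q=False, r=False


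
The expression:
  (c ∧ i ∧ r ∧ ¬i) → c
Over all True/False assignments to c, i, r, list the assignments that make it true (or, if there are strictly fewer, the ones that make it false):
is always true.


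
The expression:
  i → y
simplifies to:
y ∨ ¬i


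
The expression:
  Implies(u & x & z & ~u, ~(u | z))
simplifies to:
True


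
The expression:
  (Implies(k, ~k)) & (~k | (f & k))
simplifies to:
~k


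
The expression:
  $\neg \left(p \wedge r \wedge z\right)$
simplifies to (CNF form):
$\neg p \vee \neg r \vee \neg z$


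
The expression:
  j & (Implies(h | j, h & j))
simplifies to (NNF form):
h & j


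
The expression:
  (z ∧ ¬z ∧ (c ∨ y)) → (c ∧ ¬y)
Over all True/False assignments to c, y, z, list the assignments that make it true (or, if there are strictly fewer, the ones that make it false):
is always true.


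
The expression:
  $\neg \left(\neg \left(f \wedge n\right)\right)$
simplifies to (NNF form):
$f \wedge n$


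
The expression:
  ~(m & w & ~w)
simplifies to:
True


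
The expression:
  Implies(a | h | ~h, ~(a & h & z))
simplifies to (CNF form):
~a | ~h | ~z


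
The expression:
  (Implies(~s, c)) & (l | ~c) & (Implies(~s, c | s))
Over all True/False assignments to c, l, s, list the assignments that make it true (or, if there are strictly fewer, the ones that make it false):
is true only for:
  c=False, l=False, s=True;
  c=False, l=True, s=True;
  c=True, l=True, s=False;
  c=True, l=True, s=True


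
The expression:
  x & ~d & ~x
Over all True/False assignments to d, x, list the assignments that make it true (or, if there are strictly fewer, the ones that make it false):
is never true.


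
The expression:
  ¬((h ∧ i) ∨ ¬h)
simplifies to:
h ∧ ¬i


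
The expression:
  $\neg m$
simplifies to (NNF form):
$\neg m$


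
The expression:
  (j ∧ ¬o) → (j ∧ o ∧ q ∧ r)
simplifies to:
o ∨ ¬j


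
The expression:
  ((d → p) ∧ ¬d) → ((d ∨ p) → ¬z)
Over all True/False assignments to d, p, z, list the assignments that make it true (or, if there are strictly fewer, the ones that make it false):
is false only for:
  d=False, p=True, z=True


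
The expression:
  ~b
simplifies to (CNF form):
~b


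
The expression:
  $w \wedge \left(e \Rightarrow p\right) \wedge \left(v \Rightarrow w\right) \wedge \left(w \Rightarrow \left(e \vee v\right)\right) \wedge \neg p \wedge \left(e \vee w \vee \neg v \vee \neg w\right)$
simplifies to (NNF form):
$v \wedge w \wedge \neg e \wedge \neg p$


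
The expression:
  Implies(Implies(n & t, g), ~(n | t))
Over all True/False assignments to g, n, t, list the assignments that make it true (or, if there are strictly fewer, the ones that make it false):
is true only for:
  g=False, n=False, t=False;
  g=False, n=True, t=True;
  g=True, n=False, t=False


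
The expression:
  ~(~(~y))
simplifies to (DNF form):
~y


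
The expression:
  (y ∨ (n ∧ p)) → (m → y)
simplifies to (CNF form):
y ∨ ¬m ∨ ¬n ∨ ¬p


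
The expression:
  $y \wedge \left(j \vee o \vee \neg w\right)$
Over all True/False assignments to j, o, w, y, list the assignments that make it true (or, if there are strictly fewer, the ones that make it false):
is true only for:
  j=False, o=False, w=False, y=True;
  j=False, o=True, w=False, y=True;
  j=False, o=True, w=True, y=True;
  j=True, o=False, w=False, y=True;
  j=True, o=False, w=True, y=True;
  j=True, o=True, w=False, y=True;
  j=True, o=True, w=True, y=True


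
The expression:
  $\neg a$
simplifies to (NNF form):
$\neg a$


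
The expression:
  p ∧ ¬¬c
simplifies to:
c ∧ p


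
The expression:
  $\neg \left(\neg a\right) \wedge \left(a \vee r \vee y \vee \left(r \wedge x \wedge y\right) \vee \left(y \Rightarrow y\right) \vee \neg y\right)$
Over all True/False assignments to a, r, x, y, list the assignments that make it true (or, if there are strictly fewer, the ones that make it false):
is true only for:
  a=True, r=False, x=False, y=False;
  a=True, r=False, x=False, y=True;
  a=True, r=False, x=True, y=False;
  a=True, r=False, x=True, y=True;
  a=True, r=True, x=False, y=False;
  a=True, r=True, x=False, y=True;
  a=True, r=True, x=True, y=False;
  a=True, r=True, x=True, y=True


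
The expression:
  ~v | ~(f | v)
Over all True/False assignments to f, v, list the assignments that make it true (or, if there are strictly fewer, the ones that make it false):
is true only for:
  f=False, v=False;
  f=True, v=False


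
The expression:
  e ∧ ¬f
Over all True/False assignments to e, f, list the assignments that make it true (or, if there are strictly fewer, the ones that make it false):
is true only for:
  e=True, f=False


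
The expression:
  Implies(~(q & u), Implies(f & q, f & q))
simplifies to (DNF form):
True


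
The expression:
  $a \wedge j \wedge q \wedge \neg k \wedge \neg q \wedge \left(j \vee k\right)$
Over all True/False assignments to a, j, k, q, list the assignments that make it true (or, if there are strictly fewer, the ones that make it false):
is never true.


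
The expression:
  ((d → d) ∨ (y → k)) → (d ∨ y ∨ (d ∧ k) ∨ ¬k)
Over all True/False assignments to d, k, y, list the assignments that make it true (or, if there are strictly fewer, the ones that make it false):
is false only for:
  d=False, k=True, y=False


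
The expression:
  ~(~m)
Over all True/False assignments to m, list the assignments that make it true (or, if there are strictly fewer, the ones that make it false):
is true only for:
  m=True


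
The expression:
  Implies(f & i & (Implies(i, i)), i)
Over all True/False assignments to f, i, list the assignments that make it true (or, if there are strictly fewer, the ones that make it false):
is always true.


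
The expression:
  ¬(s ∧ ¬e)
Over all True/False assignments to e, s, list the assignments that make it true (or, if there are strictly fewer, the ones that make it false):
is false only for:
  e=False, s=True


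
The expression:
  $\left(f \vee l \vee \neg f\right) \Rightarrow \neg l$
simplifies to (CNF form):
$\neg l$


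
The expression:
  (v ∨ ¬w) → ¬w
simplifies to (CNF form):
¬v ∨ ¬w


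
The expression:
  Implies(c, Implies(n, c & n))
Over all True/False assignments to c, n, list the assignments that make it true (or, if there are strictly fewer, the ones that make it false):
is always true.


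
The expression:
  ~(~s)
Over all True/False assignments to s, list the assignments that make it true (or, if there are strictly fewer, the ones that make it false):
is true only for:
  s=True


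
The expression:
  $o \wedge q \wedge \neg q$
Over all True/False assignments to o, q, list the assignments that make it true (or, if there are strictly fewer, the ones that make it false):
is never true.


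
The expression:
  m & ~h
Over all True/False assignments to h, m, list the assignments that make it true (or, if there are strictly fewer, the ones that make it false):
is true only for:
  h=False, m=True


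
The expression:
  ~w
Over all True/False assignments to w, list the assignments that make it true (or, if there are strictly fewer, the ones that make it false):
is true only for:
  w=False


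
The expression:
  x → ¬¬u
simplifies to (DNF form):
u ∨ ¬x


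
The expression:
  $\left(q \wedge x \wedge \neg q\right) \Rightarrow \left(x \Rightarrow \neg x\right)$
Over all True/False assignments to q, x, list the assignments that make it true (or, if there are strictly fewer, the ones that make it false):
is always true.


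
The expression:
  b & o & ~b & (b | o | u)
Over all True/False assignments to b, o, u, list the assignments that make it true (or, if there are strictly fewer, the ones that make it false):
is never true.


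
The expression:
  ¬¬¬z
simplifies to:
¬z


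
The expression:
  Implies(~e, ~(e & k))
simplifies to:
True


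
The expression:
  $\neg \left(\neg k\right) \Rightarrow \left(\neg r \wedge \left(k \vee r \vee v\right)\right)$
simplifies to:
$\neg k \vee \neg r$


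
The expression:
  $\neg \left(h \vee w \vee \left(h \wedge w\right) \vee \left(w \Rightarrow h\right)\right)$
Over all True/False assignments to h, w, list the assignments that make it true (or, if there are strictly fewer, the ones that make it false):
is never true.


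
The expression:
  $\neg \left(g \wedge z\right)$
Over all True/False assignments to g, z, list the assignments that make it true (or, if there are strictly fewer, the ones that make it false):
is false only for:
  g=True, z=True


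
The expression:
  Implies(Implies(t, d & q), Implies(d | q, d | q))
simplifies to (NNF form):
True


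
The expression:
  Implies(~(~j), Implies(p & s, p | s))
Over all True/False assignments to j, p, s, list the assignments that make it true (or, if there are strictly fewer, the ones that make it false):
is always true.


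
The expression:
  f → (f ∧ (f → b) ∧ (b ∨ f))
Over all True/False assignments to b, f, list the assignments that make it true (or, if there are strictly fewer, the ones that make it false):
is false only for:
  b=False, f=True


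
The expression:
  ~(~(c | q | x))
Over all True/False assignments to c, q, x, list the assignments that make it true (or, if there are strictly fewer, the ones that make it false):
is false only for:
  c=False, q=False, x=False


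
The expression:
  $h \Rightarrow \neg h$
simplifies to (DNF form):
$\neg h$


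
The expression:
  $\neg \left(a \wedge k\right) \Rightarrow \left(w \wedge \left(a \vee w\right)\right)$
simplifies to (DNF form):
$w \vee \left(a \wedge k\right)$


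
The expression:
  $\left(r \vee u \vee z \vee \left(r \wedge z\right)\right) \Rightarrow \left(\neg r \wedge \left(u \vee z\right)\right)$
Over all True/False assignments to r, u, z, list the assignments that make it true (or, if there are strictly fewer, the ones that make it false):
is true only for:
  r=False, u=False, z=False;
  r=False, u=False, z=True;
  r=False, u=True, z=False;
  r=False, u=True, z=True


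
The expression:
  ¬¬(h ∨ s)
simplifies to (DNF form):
h ∨ s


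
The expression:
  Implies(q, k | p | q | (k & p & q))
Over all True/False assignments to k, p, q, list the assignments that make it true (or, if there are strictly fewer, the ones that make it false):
is always true.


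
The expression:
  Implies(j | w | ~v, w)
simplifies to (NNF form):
w | (v & ~j)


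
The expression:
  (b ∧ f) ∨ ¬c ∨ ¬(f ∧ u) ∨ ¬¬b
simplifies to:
b ∨ ¬c ∨ ¬f ∨ ¬u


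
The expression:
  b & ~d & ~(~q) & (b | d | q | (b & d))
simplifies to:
b & q & ~d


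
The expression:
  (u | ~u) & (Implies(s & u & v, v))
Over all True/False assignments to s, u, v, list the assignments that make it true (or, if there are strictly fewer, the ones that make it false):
is always true.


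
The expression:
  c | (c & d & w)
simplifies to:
c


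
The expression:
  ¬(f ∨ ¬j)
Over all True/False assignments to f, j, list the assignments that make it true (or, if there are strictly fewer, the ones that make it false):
is true only for:
  f=False, j=True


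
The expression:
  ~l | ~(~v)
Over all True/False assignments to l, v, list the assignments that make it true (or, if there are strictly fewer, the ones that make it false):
is false only for:
  l=True, v=False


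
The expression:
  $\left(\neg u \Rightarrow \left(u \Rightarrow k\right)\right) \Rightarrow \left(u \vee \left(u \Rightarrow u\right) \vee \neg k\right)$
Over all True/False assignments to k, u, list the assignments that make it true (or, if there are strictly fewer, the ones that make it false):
is always true.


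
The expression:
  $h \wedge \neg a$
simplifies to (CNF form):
$h \wedge \neg a$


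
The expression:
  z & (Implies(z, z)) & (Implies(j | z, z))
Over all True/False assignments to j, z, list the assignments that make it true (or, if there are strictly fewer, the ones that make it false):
is true only for:
  j=False, z=True;
  j=True, z=True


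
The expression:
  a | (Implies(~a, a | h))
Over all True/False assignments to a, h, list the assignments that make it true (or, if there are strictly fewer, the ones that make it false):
is false only for:
  a=False, h=False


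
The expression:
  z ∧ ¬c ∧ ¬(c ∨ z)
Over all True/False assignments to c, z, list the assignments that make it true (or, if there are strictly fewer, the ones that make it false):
is never true.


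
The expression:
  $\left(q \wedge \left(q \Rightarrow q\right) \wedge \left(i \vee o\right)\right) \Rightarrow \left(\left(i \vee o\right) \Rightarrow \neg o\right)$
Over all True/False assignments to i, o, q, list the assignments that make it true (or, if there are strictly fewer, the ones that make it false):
is false only for:
  i=False, o=True, q=True;
  i=True, o=True, q=True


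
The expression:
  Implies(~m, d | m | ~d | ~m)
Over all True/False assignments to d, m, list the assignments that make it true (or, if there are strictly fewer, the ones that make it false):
is always true.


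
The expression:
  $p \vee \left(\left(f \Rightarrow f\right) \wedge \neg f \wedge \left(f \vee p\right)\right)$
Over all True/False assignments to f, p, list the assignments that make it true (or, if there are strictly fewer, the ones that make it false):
is true only for:
  f=False, p=True;
  f=True, p=True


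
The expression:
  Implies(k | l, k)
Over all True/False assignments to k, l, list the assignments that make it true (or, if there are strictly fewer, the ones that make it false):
is false only for:
  k=False, l=True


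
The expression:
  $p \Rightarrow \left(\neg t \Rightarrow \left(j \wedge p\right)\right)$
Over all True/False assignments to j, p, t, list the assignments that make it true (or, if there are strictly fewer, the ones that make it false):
is false only for:
  j=False, p=True, t=False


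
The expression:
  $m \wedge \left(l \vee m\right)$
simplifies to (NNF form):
$m$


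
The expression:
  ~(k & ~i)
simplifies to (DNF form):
i | ~k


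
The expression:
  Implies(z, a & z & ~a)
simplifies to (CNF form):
~z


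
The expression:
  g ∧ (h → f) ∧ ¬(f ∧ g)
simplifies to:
g ∧ ¬f ∧ ¬h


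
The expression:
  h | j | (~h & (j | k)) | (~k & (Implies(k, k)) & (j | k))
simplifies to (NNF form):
h | j | k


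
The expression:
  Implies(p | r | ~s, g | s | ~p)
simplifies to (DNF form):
g | s | ~p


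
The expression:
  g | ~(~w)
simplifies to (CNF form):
g | w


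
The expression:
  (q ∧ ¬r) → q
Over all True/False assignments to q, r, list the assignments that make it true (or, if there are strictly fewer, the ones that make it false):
is always true.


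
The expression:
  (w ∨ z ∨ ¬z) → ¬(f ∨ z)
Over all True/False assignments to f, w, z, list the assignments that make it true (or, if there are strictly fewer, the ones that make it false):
is true only for:
  f=False, w=False, z=False;
  f=False, w=True, z=False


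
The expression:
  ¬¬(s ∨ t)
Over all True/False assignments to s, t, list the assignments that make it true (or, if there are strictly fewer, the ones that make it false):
is false only for:
  s=False, t=False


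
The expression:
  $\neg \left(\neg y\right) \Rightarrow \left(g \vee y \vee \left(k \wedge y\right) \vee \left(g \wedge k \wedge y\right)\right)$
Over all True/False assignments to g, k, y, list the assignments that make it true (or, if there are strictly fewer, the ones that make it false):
is always true.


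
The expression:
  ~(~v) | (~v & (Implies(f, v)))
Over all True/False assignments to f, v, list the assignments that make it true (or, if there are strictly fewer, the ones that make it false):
is false only for:
  f=True, v=False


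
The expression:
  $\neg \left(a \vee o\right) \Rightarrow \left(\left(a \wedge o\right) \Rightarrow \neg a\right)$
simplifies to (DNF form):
$\text{True}$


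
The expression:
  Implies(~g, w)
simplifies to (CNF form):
g | w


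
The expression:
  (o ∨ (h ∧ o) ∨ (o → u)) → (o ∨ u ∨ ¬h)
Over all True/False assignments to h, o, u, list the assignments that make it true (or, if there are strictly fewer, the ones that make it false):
is false only for:
  h=True, o=False, u=False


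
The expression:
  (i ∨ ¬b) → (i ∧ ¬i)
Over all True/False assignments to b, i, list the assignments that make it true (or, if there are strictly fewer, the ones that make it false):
is true only for:
  b=True, i=False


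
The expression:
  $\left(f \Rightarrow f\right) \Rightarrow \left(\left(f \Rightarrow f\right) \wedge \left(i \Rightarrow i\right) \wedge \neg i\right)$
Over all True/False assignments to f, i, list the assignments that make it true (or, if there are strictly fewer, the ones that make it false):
is true only for:
  f=False, i=False;
  f=True, i=False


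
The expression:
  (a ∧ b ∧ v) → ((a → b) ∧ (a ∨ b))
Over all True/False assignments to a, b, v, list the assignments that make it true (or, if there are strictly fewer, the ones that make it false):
is always true.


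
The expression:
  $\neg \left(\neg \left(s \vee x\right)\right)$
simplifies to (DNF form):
$s \vee x$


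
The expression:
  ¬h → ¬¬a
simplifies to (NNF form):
a ∨ h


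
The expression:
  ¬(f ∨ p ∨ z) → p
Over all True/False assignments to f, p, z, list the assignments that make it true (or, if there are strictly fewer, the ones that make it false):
is false only for:
  f=False, p=False, z=False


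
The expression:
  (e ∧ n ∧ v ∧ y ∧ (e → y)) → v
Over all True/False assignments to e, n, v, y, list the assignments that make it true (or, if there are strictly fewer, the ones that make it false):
is always true.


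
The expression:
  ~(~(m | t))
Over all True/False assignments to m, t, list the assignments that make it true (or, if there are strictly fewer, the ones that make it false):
is false only for:
  m=False, t=False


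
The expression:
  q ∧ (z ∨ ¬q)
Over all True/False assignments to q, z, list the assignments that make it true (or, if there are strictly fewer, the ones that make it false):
is true only for:
  q=True, z=True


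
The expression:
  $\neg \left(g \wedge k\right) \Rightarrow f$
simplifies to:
$f \vee \left(g \wedge k\right)$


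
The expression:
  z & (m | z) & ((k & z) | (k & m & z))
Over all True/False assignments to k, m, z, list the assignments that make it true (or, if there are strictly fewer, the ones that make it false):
is true only for:
  k=True, m=False, z=True;
  k=True, m=True, z=True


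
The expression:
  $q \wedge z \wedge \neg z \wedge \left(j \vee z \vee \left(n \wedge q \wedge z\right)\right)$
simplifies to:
$\text{False}$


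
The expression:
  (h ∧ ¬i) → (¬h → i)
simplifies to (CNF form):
True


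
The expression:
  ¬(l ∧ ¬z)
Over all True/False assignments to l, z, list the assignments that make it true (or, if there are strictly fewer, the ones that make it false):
is false only for:
  l=True, z=False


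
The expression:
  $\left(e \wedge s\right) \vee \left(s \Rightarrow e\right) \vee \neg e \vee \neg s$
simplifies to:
$\text{True}$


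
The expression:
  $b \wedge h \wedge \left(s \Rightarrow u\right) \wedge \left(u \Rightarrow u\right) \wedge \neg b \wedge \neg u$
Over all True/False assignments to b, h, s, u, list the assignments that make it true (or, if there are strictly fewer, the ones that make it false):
is never true.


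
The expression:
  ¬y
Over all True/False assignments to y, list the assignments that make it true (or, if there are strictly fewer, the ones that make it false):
is true only for:
  y=False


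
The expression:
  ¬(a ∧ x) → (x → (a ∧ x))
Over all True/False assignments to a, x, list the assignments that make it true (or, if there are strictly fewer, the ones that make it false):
is false only for:
  a=False, x=True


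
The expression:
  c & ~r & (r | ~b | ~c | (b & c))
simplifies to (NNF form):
c & ~r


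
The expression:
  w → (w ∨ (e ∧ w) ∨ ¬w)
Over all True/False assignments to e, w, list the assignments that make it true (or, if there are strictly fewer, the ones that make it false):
is always true.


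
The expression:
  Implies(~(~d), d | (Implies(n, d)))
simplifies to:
True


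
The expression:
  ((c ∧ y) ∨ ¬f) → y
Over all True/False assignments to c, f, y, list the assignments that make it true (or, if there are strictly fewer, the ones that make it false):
is false only for:
  c=False, f=False, y=False;
  c=True, f=False, y=False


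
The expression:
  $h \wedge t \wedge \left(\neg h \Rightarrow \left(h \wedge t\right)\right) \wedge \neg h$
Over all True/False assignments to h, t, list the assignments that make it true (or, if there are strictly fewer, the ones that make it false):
is never true.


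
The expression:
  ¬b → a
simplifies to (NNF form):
a ∨ b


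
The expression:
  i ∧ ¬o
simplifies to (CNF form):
i ∧ ¬o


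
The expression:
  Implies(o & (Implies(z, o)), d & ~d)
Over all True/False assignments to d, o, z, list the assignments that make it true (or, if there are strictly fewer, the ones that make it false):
is true only for:
  d=False, o=False, z=False;
  d=False, o=False, z=True;
  d=True, o=False, z=False;
  d=True, o=False, z=True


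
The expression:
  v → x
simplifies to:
x ∨ ¬v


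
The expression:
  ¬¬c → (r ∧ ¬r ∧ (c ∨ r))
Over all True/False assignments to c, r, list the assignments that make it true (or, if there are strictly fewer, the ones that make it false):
is true only for:
  c=False, r=False;
  c=False, r=True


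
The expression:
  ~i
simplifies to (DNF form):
~i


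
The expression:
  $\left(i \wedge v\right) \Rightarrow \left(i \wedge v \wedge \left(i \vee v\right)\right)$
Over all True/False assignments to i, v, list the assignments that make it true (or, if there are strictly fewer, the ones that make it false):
is always true.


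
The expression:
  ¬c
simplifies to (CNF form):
¬c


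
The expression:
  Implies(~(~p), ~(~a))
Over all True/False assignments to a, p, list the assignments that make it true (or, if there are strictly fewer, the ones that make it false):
is false only for:
  a=False, p=True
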